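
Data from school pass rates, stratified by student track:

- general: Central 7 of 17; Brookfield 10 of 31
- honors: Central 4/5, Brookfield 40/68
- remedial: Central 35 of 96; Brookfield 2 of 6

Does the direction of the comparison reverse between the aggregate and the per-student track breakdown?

General: Central 7/17 = 41.2%, Brookfield 10/31 = 32.3% → Central
Honors: Central 4/5 = 80.0%, Brookfield 40/68 = 58.8% → Central
Remedial: Central 35/96 = 36.5%, Brookfield 2/6 = 33.3% → Central
Overall: Central 46/118 = 39.0%, Brookfield 52/105 = 49.5% → Brookfield
Central wins each student group but Brookfield wins overall — the comparison reverses. Central's students skew toward remedial, which has a lower base rate.

Yes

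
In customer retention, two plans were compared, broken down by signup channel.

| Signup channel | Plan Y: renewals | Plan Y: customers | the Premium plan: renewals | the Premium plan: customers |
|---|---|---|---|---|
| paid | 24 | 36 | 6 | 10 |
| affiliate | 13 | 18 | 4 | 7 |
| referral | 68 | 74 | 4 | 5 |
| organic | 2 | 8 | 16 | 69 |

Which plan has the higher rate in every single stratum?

Plan Y

Paid: Plan Y 24/36 = 66.7%, the Premium plan 6/10 = 60.0% → Plan Y
Affiliate: Plan Y 13/18 = 72.2%, the Premium plan 4/7 = 57.1% → Plan Y
Referral: Plan Y 68/74 = 91.9%, the Premium plan 4/5 = 80.0% → Plan Y
Organic: Plan Y 2/8 = 25.0%, the Premium plan 16/69 = 23.2% → Plan Y
Plan Y has the higher rate in all 4 groups.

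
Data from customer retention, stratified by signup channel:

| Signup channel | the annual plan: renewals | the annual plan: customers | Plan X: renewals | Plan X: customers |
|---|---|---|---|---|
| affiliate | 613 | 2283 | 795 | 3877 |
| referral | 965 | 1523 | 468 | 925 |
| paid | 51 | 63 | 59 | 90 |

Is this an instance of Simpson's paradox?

Affiliate: the annual plan 613/2283 = 26.9%, Plan X 795/3877 = 20.5% → the annual plan
Referral: the annual plan 965/1523 = 63.4%, Plan X 468/925 = 50.6% → the annual plan
Paid: the annual plan 51/63 = 81.0%, Plan X 59/90 = 65.6% → the annual plan
Overall: the annual plan 1629/3869 = 42.1%, Plan X 1322/4892 = 27.0% → the annual plan
The annual plan wins overall and in every signup group — no reversal.

No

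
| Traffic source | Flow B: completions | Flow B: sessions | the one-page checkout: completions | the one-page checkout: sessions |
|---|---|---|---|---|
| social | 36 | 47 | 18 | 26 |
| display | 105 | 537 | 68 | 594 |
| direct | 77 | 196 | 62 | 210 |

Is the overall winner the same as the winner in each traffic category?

Social: Flow B 36/47 = 76.6%, the one-page checkout 18/26 = 69.2% → Flow B
Display: Flow B 105/537 = 19.6%, the one-page checkout 68/594 = 11.4% → Flow B
Direct: Flow B 77/196 = 39.3%, the one-page checkout 62/210 = 29.5% → Flow B
Overall: Flow B 218/780 = 27.9%, the one-page checkout 148/830 = 17.8% → Flow B
Flow B wins overall and in every traffic group — no reversal.

Yes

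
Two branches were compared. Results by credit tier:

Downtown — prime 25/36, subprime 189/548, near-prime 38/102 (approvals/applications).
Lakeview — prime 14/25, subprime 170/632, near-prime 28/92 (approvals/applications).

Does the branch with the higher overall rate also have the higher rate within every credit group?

Yes

Prime: Downtown 25/36 = 69.4%, Lakeview 14/25 = 56.0% → Downtown
Subprime: Downtown 189/548 = 34.5%, Lakeview 170/632 = 26.9% → Downtown
Near-prime: Downtown 38/102 = 37.3%, Lakeview 28/92 = 30.4% → Downtown
Overall: Downtown 252/686 = 36.7%, Lakeview 212/749 = 28.3% → Downtown
Downtown wins overall and in every credit group — no reversal.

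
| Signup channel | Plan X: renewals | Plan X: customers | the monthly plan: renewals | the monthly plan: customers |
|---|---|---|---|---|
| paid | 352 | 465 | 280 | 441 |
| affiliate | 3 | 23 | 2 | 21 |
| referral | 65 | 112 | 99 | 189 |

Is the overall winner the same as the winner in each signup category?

Paid: Plan X 352/465 = 75.7%, the monthly plan 280/441 = 63.5% → Plan X
Affiliate: Plan X 3/23 = 13.0%, the monthly plan 2/21 = 9.5% → Plan X
Referral: Plan X 65/112 = 58.0%, the monthly plan 99/189 = 52.4% → Plan X
Overall: Plan X 420/600 = 70.0%, the monthly plan 381/651 = 58.5% → Plan X
Plan X wins overall and in every signup group — no reversal.

Yes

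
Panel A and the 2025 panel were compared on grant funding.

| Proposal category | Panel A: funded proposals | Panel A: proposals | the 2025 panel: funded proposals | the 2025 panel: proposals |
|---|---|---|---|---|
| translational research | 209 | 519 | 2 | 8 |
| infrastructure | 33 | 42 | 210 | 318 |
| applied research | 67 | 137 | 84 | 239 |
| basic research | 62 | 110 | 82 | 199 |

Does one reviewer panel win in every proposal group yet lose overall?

Translational research: Panel A 209/519 = 40.3%, the 2025 panel 2/8 = 25.0% → Panel A
Infrastructure: Panel A 33/42 = 78.6%, the 2025 panel 210/318 = 66.0% → Panel A
Applied research: Panel A 67/137 = 48.9%, the 2025 panel 84/239 = 35.1% → Panel A
Basic research: Panel A 62/110 = 56.4%, the 2025 panel 82/199 = 41.2% → Panel A
Overall: Panel A 371/808 = 45.9%, the 2025 panel 378/764 = 49.5% → the 2025 panel
Panel A wins each proposal group but the 2025 panel wins overall — the comparison reverses. Panel A's proposals skew toward translational research, which has a lower base rate.

Yes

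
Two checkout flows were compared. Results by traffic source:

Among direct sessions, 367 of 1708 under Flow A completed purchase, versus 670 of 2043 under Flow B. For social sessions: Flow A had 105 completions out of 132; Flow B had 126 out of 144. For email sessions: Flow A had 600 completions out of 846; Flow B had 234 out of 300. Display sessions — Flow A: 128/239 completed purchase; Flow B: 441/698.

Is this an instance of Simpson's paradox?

No

Direct: Flow A 367/1708 = 21.5%, Flow B 670/2043 = 32.8% → Flow B
Social: Flow A 105/132 = 79.5%, Flow B 126/144 = 87.5% → Flow B
Email: Flow A 600/846 = 70.9%, Flow B 234/300 = 78.0% → Flow B
Display: Flow A 128/239 = 53.6%, Flow B 441/698 = 63.2% → Flow B
Overall: Flow A 1200/2925 = 41.0%, Flow B 1471/3185 = 46.2% → Flow B
Flow B wins overall and in every traffic group — no reversal.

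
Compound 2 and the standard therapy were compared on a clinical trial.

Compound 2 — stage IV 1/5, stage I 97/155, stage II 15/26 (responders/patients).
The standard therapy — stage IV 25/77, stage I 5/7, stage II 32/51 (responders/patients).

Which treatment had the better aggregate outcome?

Compound 2

Stage IV: Compound 2 1/5 = 20.0%, the standard therapy 25/77 = 32.5% → the standard therapy
Stage I: Compound 2 97/155 = 62.6%, the standard therapy 5/7 = 71.4% → the standard therapy
Stage II: Compound 2 15/26 = 57.7%, the standard therapy 32/51 = 62.7% → the standard therapy
Overall: Compound 2 113/186 = 60.8%, the standard therapy 62/135 = 45.9% → Compound 2
(The standard therapy wins every disease group but Compound 2 wins overall — the standard therapy's patients skew toward the low-rate stage IV group.)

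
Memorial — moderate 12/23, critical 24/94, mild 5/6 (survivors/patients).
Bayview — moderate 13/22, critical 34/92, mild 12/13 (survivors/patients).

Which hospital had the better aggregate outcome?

Moderate: Memorial 12/23 = 52.2%, Bayview 13/22 = 59.1% → Bayview
Critical: Memorial 24/94 = 25.5%, Bayview 34/92 = 37.0% → Bayview
Mild: Memorial 5/6 = 83.3%, Bayview 12/13 = 92.3% → Bayview
Overall: Memorial 41/123 = 33.3%, Bayview 59/127 = 46.5% → Bayview

Bayview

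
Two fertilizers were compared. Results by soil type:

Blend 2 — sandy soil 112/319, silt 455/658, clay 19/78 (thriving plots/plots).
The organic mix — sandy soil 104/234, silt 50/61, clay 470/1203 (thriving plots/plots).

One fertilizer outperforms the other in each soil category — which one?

Sandy soil: Blend 2 112/319 = 35.1%, the organic mix 104/234 = 44.4% → the organic mix
Silt: Blend 2 455/658 = 69.1%, the organic mix 50/61 = 82.0% → the organic mix
Clay: Blend 2 19/78 = 24.4%, the organic mix 470/1203 = 39.1% → the organic mix
The organic mix has the higher rate in all 3 groups.

the organic mix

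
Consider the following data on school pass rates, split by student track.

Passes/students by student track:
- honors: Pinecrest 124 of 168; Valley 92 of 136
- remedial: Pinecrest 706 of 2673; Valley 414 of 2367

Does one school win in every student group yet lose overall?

Honors: Pinecrest 124/168 = 73.8%, Valley 92/136 = 67.6% → Pinecrest
Remedial: Pinecrest 706/2673 = 26.4%, Valley 414/2367 = 17.5% → Pinecrest
Overall: Pinecrest 830/2841 = 29.2%, Valley 506/2503 = 20.2% → Pinecrest
Pinecrest wins overall and in every student group — no reversal.

No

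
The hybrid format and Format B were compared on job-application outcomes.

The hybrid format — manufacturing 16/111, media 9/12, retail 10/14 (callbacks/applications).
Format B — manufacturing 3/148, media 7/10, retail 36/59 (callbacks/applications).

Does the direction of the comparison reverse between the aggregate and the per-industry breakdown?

No

Manufacturing: the hybrid format 16/111 = 14.4%, Format B 3/148 = 2.0% → the hybrid format
Media: the hybrid format 9/12 = 75.0%, Format B 7/10 = 70.0% → the hybrid format
Retail: the hybrid format 10/14 = 71.4%, Format B 36/59 = 61.0% → the hybrid format
Overall: the hybrid format 35/137 = 25.5%, Format B 46/217 = 21.2% → the hybrid format
The hybrid format wins overall and in every industry group — no reversal.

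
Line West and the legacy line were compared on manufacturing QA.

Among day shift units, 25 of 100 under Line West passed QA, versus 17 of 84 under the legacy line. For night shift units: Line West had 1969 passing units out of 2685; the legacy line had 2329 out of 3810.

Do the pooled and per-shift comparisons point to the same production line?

Day shift: Line West 25/100 = 25.0%, the legacy line 17/84 = 20.2% → Line West
Night shift: Line West 1969/2685 = 73.3%, the legacy line 2329/3810 = 61.1% → Line West
Overall: Line West 1994/2785 = 71.6%, the legacy line 2346/3894 = 60.2% → Line West
Line West wins overall and in every shift group — no reversal.

Yes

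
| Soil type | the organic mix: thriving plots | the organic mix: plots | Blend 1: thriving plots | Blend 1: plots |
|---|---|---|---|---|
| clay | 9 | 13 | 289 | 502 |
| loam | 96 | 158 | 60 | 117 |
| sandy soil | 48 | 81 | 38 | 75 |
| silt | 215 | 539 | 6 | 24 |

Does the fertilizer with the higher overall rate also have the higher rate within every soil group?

Clay: the organic mix 9/13 = 69.2%, Blend 1 289/502 = 57.6% → the organic mix
Loam: the organic mix 96/158 = 60.8%, Blend 1 60/117 = 51.3% → the organic mix
Sandy soil: the organic mix 48/81 = 59.3%, Blend 1 38/75 = 50.7% → the organic mix
Silt: the organic mix 215/539 = 39.9%, Blend 1 6/24 = 25.0% → the organic mix
Overall: the organic mix 368/791 = 46.5%, Blend 1 393/718 = 54.7% → Blend 1
The organic mix wins each soil group but Blend 1 wins overall — the comparison reverses. The organic mix's plots skew toward silt, which has a lower base rate.

No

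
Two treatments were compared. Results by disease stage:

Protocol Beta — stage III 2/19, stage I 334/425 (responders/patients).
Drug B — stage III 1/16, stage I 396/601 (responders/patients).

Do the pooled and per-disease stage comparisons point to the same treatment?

Stage III: Protocol Beta 2/19 = 10.5%, Drug B 1/16 = 6.2% → Protocol Beta
Stage I: Protocol Beta 334/425 = 78.6%, Drug B 396/601 = 65.9% → Protocol Beta
Overall: Protocol Beta 336/444 = 75.7%, Drug B 397/617 = 64.3% → Protocol Beta
Protocol Beta wins overall and in every disease group — no reversal.

Yes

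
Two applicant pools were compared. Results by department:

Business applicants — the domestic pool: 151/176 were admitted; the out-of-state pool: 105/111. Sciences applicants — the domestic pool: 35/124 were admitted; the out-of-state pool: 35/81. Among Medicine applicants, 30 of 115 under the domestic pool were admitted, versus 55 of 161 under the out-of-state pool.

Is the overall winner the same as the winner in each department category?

Yes

Business: the domestic pool 151/176 = 85.8%, the out-of-state pool 105/111 = 94.6% → the out-of-state pool
Sciences: the domestic pool 35/124 = 28.2%, the out-of-state pool 35/81 = 43.2% → the out-of-state pool
Medicine: the domestic pool 30/115 = 26.1%, the out-of-state pool 55/161 = 34.2% → the out-of-state pool
Overall: the domestic pool 216/415 = 52.0%, the out-of-state pool 195/353 = 55.2% → the out-of-state pool
The out-of-state pool wins overall and in every department group — no reversal.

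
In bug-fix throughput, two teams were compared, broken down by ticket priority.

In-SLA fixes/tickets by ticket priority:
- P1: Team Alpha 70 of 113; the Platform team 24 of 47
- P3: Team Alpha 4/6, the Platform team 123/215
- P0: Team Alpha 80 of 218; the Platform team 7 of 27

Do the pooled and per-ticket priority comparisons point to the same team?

P1: Team Alpha 70/113 = 61.9%, the Platform team 24/47 = 51.1% → Team Alpha
P3: Team Alpha 4/6 = 66.7%, the Platform team 123/215 = 57.2% → Team Alpha
P0: Team Alpha 80/218 = 36.7%, the Platform team 7/27 = 25.9% → Team Alpha
Overall: Team Alpha 154/337 = 45.7%, the Platform team 154/289 = 53.3% → the Platform team
Team Alpha wins each ticket group but the Platform team wins overall — the comparison reverses. Team Alpha's tickets skew toward P0, which has a lower base rate.

No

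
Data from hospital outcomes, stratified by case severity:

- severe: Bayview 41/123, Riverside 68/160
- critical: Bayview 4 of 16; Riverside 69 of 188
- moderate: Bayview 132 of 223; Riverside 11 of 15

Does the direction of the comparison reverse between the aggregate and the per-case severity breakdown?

Severe: Bayview 41/123 = 33.3%, Riverside 68/160 = 42.5% → Riverside
Critical: Bayview 4/16 = 25.0%, Riverside 69/188 = 36.7% → Riverside
Moderate: Bayview 132/223 = 59.2%, Riverside 11/15 = 73.3% → Riverside
Overall: Bayview 177/362 = 48.9%, Riverside 148/363 = 40.8% → Bayview
Riverside wins each case group but Bayview wins overall — the comparison reverses. Riverside's patients skew toward critical, which has a lower base rate.

Yes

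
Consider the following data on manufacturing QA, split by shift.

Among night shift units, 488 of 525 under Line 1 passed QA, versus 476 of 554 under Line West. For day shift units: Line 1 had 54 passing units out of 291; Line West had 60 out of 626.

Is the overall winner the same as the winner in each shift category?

Yes

Night shift: Line 1 488/525 = 93.0%, Line West 476/554 = 85.9% → Line 1
Day shift: Line 1 54/291 = 18.6%, Line West 60/626 = 9.6% → Line 1
Overall: Line 1 542/816 = 66.4%, Line West 536/1180 = 45.4% → Line 1
Line 1 wins overall and in every shift group — no reversal.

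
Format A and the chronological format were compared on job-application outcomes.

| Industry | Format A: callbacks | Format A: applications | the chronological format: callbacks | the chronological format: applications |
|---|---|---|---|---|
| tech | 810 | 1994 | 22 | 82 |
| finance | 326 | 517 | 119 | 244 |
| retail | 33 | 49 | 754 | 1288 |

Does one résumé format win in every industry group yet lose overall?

Yes

Tech: Format A 810/1994 = 40.6%, the chronological format 22/82 = 26.8% → Format A
Finance: Format A 326/517 = 63.1%, the chronological format 119/244 = 48.8% → Format A
Retail: Format A 33/49 = 67.3%, the chronological format 754/1288 = 58.5% → Format A
Overall: Format A 1169/2560 = 45.7%, the chronological format 895/1614 = 55.5% → the chronological format
Format A wins each industry group but the chronological format wins overall — the comparison reverses. Format A's applications skew toward tech, which has a lower base rate.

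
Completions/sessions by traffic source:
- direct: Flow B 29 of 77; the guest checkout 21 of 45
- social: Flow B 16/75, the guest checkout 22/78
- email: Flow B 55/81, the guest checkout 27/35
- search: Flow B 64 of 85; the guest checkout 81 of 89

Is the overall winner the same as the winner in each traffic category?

Direct: Flow B 29/77 = 37.7%, the guest checkout 21/45 = 46.7% → the guest checkout
Social: Flow B 16/75 = 21.3%, the guest checkout 22/78 = 28.2% → the guest checkout
Email: Flow B 55/81 = 67.9%, the guest checkout 27/35 = 77.1% → the guest checkout
Search: Flow B 64/85 = 75.3%, the guest checkout 81/89 = 91.0% → the guest checkout
Overall: Flow B 164/318 = 51.6%, the guest checkout 151/247 = 61.1% → the guest checkout
The guest checkout wins overall and in every traffic group — no reversal.

Yes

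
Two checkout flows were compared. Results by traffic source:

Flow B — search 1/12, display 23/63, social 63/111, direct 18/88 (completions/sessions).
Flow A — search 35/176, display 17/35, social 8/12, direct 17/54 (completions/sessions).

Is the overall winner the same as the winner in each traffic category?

Search: Flow B 1/12 = 8.3%, Flow A 35/176 = 19.9% → Flow A
Display: Flow B 23/63 = 36.5%, Flow A 17/35 = 48.6% → Flow A
Social: Flow B 63/111 = 56.8%, Flow A 8/12 = 66.7% → Flow A
Direct: Flow B 18/88 = 20.5%, Flow A 17/54 = 31.5% → Flow A
Overall: Flow B 105/274 = 38.3%, Flow A 77/277 = 27.8% → Flow B
Flow A wins each traffic group but Flow B wins overall — the comparison reverses. Flow A's sessions skew toward search, which has a lower base rate.

No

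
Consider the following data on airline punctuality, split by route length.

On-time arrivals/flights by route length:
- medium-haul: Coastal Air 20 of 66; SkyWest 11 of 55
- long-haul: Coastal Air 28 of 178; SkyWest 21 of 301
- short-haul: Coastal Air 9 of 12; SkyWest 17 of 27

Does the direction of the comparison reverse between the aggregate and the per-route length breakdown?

No

Medium-haul: Coastal Air 20/66 = 30.3%, SkyWest 11/55 = 20.0% → Coastal Air
Long-haul: Coastal Air 28/178 = 15.7%, SkyWest 21/301 = 7.0% → Coastal Air
Short-haul: Coastal Air 9/12 = 75.0%, SkyWest 17/27 = 63.0% → Coastal Air
Overall: Coastal Air 57/256 = 22.3%, SkyWest 49/383 = 12.8% → Coastal Air
Coastal Air wins overall and in every route group — no reversal.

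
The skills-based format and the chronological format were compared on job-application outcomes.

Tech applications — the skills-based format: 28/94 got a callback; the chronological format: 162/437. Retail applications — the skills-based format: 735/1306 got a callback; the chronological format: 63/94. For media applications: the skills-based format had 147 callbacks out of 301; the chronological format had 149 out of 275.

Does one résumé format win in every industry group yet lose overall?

Tech: the skills-based format 28/94 = 29.8%, the chronological format 162/437 = 37.1% → the chronological format
Retail: the skills-based format 735/1306 = 56.3%, the chronological format 63/94 = 67.0% → the chronological format
Media: the skills-based format 147/301 = 48.8%, the chronological format 149/275 = 54.2% → the chronological format
Overall: the skills-based format 910/1701 = 53.5%, the chronological format 374/806 = 46.4% → the skills-based format
The chronological format wins each industry group but the skills-based format wins overall — the comparison reverses. The chronological format's applications skew toward tech, which has a lower base rate.

Yes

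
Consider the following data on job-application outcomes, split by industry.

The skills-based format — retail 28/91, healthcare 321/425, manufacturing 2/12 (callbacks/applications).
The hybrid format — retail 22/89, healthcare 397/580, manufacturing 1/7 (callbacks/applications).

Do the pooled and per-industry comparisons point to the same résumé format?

Yes

Retail: the skills-based format 28/91 = 30.8%, the hybrid format 22/89 = 24.7% → the skills-based format
Healthcare: the skills-based format 321/425 = 75.5%, the hybrid format 397/580 = 68.4% → the skills-based format
Manufacturing: the skills-based format 2/12 = 16.7%, the hybrid format 1/7 = 14.3% → the skills-based format
Overall: the skills-based format 351/528 = 66.5%, the hybrid format 420/676 = 62.1% → the skills-based format
The skills-based format wins overall and in every industry group — no reversal.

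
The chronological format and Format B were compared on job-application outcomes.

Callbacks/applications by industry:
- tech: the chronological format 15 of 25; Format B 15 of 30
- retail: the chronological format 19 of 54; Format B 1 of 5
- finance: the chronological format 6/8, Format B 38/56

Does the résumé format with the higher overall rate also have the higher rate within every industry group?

No

Tech: the chronological format 15/25 = 60.0%, Format B 15/30 = 50.0% → the chronological format
Retail: the chronological format 19/54 = 35.2%, Format B 1/5 = 20.0% → the chronological format
Finance: the chronological format 6/8 = 75.0%, Format B 38/56 = 67.9% → the chronological format
Overall: the chronological format 40/87 = 46.0%, Format B 54/91 = 59.3% → Format B
The chronological format wins each industry group but Format B wins overall — the comparison reverses. The chronological format's applications skew toward retail, which has a lower base rate.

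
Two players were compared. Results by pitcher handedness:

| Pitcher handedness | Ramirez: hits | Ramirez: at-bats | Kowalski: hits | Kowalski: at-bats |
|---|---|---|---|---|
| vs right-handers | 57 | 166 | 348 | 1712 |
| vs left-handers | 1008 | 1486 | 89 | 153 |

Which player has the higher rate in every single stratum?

Ramirez

Vs right-handers: Ramirez 57/166 = 34.3%, Kowalski 348/1712 = 20.3% → Ramirez
Vs left-handers: Ramirez 1008/1486 = 67.8%, Kowalski 89/153 = 58.2% → Ramirez
Ramirez has the higher rate in both groups.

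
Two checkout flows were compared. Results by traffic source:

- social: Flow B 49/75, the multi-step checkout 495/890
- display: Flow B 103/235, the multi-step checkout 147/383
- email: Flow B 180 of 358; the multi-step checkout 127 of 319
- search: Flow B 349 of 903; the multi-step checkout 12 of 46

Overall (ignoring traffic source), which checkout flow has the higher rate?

the multi-step checkout

Social: Flow B 49/75 = 65.3%, the multi-step checkout 495/890 = 55.6% → Flow B
Display: Flow B 103/235 = 43.8%, the multi-step checkout 147/383 = 38.4% → Flow B
Email: Flow B 180/358 = 50.3%, the multi-step checkout 127/319 = 39.8% → Flow B
Search: Flow B 349/903 = 38.6%, the multi-step checkout 12/46 = 26.1% → Flow B
Overall: Flow B 681/1571 = 43.3%, the multi-step checkout 781/1638 = 47.7% → the multi-step checkout
(Flow B wins every traffic group but the multi-step checkout wins overall — Flow B's sessions skew toward the low-rate search group.)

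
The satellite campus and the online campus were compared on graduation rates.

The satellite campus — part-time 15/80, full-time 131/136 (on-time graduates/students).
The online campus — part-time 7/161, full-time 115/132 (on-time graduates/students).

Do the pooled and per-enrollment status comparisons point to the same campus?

Part-time: the satellite campus 15/80 = 18.8%, the online campus 7/161 = 4.3% → the satellite campus
Full-time: the satellite campus 131/136 = 96.3%, the online campus 115/132 = 87.1% → the satellite campus
Overall: the satellite campus 146/216 = 67.6%, the online campus 122/293 = 41.6% → the satellite campus
The satellite campus wins overall and in every enrollment group — no reversal.

Yes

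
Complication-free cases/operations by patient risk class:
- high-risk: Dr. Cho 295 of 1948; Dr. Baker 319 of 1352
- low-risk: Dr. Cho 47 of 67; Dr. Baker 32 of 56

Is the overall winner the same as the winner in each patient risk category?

No

High-risk: Dr. Cho 295/1948 = 15.1%, Dr. Baker 319/1352 = 23.6% → Dr. Baker
Low-risk: Dr. Cho 47/67 = 70.1%, Dr. Baker 32/56 = 57.1% → Dr. Cho
Overall: Dr. Cho 342/2015 = 17.0%, Dr. Baker 351/1408 = 24.9% → Dr. Baker
Neither sweeps: Dr. Cho wins 1 of 2 groups, Dr. Baker wins 1. Dr. Baker wins overall but not every group — no Simpson reversal.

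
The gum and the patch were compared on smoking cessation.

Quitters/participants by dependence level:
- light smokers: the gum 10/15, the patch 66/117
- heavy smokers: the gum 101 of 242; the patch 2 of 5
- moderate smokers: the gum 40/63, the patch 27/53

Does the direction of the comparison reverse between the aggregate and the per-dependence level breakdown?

Light smokers: the gum 10/15 = 66.7%, the patch 66/117 = 56.4% → the gum
Heavy smokers: the gum 101/242 = 41.7%, the patch 2/5 = 40.0% → the gum
Moderate smokers: the gum 40/63 = 63.5%, the patch 27/53 = 50.9% → the gum
Overall: the gum 151/320 = 47.2%, the patch 95/175 = 54.3% → the patch
The gum wins each dependence group but the patch wins overall — the comparison reverses. The gum's participants skew toward heavy smokers, which has a lower base rate.

Yes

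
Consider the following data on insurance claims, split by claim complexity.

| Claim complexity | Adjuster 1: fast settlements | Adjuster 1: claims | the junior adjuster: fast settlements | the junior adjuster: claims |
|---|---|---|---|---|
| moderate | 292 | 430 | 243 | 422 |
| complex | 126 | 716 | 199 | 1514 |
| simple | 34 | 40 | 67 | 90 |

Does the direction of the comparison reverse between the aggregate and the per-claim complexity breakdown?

No

Moderate: Adjuster 1 292/430 = 67.9%, the junior adjuster 243/422 = 57.6% → Adjuster 1
Complex: Adjuster 1 126/716 = 17.6%, the junior adjuster 199/1514 = 13.1% → Adjuster 1
Simple: Adjuster 1 34/40 = 85.0%, the junior adjuster 67/90 = 74.4% → Adjuster 1
Overall: Adjuster 1 452/1186 = 38.1%, the junior adjuster 509/2026 = 25.1% → Adjuster 1
Adjuster 1 wins overall and in every claim group — no reversal.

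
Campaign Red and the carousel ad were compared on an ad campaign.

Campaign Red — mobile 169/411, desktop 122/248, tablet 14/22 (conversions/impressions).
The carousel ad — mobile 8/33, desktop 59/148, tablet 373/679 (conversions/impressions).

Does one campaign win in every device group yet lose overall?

Yes

Mobile: Campaign Red 169/411 = 41.1%, the carousel ad 8/33 = 24.2% → Campaign Red
Desktop: Campaign Red 122/248 = 49.2%, the carousel ad 59/148 = 39.9% → Campaign Red
Tablet: Campaign Red 14/22 = 63.6%, the carousel ad 373/679 = 54.9% → Campaign Red
Overall: Campaign Red 305/681 = 44.8%, the carousel ad 440/860 = 51.2% → the carousel ad
Campaign Red wins each device group but the carousel ad wins overall — the comparison reverses. Campaign Red's impressions skew toward mobile, which has a lower base rate.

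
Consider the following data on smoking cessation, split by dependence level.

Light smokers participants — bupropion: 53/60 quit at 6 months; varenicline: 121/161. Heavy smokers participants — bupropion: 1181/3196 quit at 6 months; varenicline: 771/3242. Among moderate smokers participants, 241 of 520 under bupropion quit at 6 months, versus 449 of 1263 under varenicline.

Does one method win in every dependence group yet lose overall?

No

Light smokers: bupropion 53/60 = 88.3%, varenicline 121/161 = 75.2% → bupropion
Heavy smokers: bupropion 1181/3196 = 37.0%, varenicline 771/3242 = 23.8% → bupropion
Moderate smokers: bupropion 241/520 = 46.3%, varenicline 449/1263 = 35.6% → bupropion
Overall: bupropion 1475/3776 = 39.1%, varenicline 1341/4666 = 28.7% → bupropion
Bupropion wins overall and in every dependence group — no reversal.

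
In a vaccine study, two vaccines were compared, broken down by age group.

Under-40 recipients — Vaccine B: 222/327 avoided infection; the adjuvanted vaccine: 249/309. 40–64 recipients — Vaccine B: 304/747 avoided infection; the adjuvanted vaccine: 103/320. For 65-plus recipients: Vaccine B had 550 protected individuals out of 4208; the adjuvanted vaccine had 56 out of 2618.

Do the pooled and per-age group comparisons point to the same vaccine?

No

Under-40: Vaccine B 222/327 = 67.9%, the adjuvanted vaccine 249/309 = 80.6% → the adjuvanted vaccine
40–64: Vaccine B 304/747 = 40.7%, the adjuvanted vaccine 103/320 = 32.2% → Vaccine B
65-plus: Vaccine B 550/4208 = 13.1%, the adjuvanted vaccine 56/2618 = 2.1% → Vaccine B
Overall: Vaccine B 1076/5282 = 20.4%, the adjuvanted vaccine 408/3247 = 12.6% → Vaccine B
Neither sweeps: Vaccine B wins 2 of 3 groups, the adjuvanted vaccine wins 1. Vaccine B wins overall but not every group — no Simpson reversal.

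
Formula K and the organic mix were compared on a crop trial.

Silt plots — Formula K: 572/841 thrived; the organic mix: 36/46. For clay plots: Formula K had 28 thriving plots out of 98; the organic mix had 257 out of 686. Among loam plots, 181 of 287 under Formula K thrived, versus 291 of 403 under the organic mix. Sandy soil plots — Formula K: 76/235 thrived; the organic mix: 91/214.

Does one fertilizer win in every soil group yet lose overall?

Yes

Silt: Formula K 572/841 = 68.0%, the organic mix 36/46 = 78.3% → the organic mix
Clay: Formula K 28/98 = 28.6%, the organic mix 257/686 = 37.5% → the organic mix
Loam: Formula K 181/287 = 63.1%, the organic mix 291/403 = 72.2% → the organic mix
Sandy soil: Formula K 76/235 = 32.3%, the organic mix 91/214 = 42.5% → the organic mix
Overall: Formula K 857/1461 = 58.7%, the organic mix 675/1349 = 50.0% → Formula K
The organic mix wins each soil group but Formula K wins overall — the comparison reverses. The organic mix's plots skew toward clay, which has a lower base rate.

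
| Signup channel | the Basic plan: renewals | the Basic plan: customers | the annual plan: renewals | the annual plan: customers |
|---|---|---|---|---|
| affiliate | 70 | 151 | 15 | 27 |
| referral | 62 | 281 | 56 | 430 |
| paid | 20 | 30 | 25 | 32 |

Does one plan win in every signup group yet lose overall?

Affiliate: the Basic plan 70/151 = 46.4%, the annual plan 15/27 = 55.6% → the annual plan
Referral: the Basic plan 62/281 = 22.1%, the annual plan 56/430 = 13.0% → the Basic plan
Paid: the Basic plan 20/30 = 66.7%, the annual plan 25/32 = 78.1% → the annual plan
Overall: the Basic plan 152/462 = 32.9%, the annual plan 96/489 = 19.6% → the Basic plan
Neither sweeps: the Basic plan wins 1 of 3 groups, the annual plan wins 2. The Basic plan wins overall but not every group — no Simpson reversal.

No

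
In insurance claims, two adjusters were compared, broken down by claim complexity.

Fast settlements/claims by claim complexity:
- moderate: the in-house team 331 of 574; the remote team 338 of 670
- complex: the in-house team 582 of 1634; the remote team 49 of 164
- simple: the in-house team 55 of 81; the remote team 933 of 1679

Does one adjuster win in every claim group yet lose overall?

Moderate: the in-house team 331/574 = 57.7%, the remote team 338/670 = 50.4% → the in-house team
Complex: the in-house team 582/1634 = 35.6%, the remote team 49/164 = 29.9% → the in-house team
Simple: the in-house team 55/81 = 67.9%, the remote team 933/1679 = 55.6% → the in-house team
Overall: the in-house team 968/2289 = 42.3%, the remote team 1320/2513 = 52.5% → the remote team
The in-house team wins each claim group but the remote team wins overall — the comparison reverses. The in-house team's claims skew toward complex, which has a lower base rate.

Yes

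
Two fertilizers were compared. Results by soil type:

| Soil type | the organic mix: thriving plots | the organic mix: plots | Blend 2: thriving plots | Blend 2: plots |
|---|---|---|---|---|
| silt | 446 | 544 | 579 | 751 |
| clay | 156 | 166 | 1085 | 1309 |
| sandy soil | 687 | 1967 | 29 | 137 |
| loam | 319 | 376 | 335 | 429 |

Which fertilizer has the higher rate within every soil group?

the organic mix

Silt: the organic mix 446/544 = 82.0%, Blend 2 579/751 = 77.1% → the organic mix
Clay: the organic mix 156/166 = 94.0%, Blend 2 1085/1309 = 82.9% → the organic mix
Sandy soil: the organic mix 687/1967 = 34.9%, Blend 2 29/137 = 21.2% → the organic mix
Loam: the organic mix 319/376 = 84.8%, Blend 2 335/429 = 78.1% → the organic mix
The organic mix has the higher rate in all 4 groups.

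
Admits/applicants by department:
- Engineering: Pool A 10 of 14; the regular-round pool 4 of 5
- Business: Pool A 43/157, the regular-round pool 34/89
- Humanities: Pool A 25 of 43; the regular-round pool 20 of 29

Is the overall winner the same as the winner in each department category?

Yes

Engineering: Pool A 10/14 = 71.4%, the regular-round pool 4/5 = 80.0% → the regular-round pool
Business: Pool A 43/157 = 27.4%, the regular-round pool 34/89 = 38.2% → the regular-round pool
Humanities: Pool A 25/43 = 58.1%, the regular-round pool 20/29 = 69.0% → the regular-round pool
Overall: Pool A 78/214 = 36.4%, the regular-round pool 58/123 = 47.2% → the regular-round pool
The regular-round pool wins overall and in every department group — no reversal.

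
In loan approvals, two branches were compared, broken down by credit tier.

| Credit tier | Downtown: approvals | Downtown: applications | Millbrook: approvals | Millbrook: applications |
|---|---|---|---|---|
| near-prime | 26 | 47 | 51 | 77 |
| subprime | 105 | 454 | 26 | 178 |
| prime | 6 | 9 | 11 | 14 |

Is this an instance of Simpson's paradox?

No

Near-prime: Downtown 26/47 = 55.3%, Millbrook 51/77 = 66.2% → Millbrook
Subprime: Downtown 105/454 = 23.1%, Millbrook 26/178 = 14.6% → Downtown
Prime: Downtown 6/9 = 66.7%, Millbrook 11/14 = 78.6% → Millbrook
Overall: Downtown 137/510 = 26.9%, Millbrook 88/269 = 32.7% → Millbrook
Neither sweeps: Downtown wins 1 of 3 groups, Millbrook wins 2. Millbrook wins overall but not every group — no Simpson reversal.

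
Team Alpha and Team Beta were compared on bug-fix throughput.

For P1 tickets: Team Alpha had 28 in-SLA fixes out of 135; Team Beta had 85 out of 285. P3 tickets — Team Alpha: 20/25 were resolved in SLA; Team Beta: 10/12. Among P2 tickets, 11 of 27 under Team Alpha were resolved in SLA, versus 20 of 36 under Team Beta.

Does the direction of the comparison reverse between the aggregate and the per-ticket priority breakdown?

P1: Team Alpha 28/135 = 20.7%, Team Beta 85/285 = 29.8% → Team Beta
P3: Team Alpha 20/25 = 80.0%, Team Beta 10/12 = 83.3% → Team Beta
P2: Team Alpha 11/27 = 40.7%, Team Beta 20/36 = 55.6% → Team Beta
Overall: Team Alpha 59/187 = 31.6%, Team Beta 115/333 = 34.5% → Team Beta
Team Beta wins overall and in every ticket group — no reversal.

No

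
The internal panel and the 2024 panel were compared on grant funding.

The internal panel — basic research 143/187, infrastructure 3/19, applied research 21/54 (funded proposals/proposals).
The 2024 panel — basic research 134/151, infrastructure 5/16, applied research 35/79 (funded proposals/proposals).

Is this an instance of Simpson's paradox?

Basic research: the internal panel 143/187 = 76.5%, the 2024 panel 134/151 = 88.7% → the 2024 panel
Infrastructure: the internal panel 3/19 = 15.8%, the 2024 panel 5/16 = 31.2% → the 2024 panel
Applied research: the internal panel 21/54 = 38.9%, the 2024 panel 35/79 = 44.3% → the 2024 panel
Overall: the internal panel 167/260 = 64.2%, the 2024 panel 174/246 = 70.7% → the 2024 panel
The 2024 panel wins overall and in every proposal group — no reversal.

No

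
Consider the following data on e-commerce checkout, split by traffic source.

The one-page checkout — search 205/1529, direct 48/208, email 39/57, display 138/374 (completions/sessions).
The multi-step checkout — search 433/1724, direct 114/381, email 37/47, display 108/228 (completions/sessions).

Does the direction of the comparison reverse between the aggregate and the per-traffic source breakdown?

Search: the one-page checkout 205/1529 = 13.4%, the multi-step checkout 433/1724 = 25.1% → the multi-step checkout
Direct: the one-page checkout 48/208 = 23.1%, the multi-step checkout 114/381 = 29.9% → the multi-step checkout
Email: the one-page checkout 39/57 = 68.4%, the multi-step checkout 37/47 = 78.7% → the multi-step checkout
Display: the one-page checkout 138/374 = 36.9%, the multi-step checkout 108/228 = 47.4% → the multi-step checkout
Overall: the one-page checkout 430/2168 = 19.8%, the multi-step checkout 692/2380 = 29.1% → the multi-step checkout
The multi-step checkout wins overall and in every traffic group — no reversal.

No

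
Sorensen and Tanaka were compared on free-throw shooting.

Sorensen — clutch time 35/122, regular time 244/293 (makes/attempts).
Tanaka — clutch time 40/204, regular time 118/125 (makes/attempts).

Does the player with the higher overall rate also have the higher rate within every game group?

Clutch time: Sorensen 35/122 = 28.7%, Tanaka 40/204 = 19.6% → Sorensen
Regular time: Sorensen 244/293 = 83.3%, Tanaka 118/125 = 94.4% → Tanaka
Overall: Sorensen 279/415 = 67.2%, Tanaka 158/329 = 48.0% → Sorensen
Neither sweeps: Sorensen wins 1 of 2 groups, Tanaka wins 1. Sorensen wins overall but not every group — no Simpson reversal.

No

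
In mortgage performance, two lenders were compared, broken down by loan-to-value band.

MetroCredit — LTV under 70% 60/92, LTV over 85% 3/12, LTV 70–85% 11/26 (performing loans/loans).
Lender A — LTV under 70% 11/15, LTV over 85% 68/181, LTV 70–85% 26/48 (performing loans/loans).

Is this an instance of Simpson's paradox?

Yes

LTV under 70%: MetroCredit 60/92 = 65.2%, Lender A 11/15 = 73.3% → Lender A
LTV over 85%: MetroCredit 3/12 = 25.0%, Lender A 68/181 = 37.6% → Lender A
LTV 70–85%: MetroCredit 11/26 = 42.3%, Lender A 26/48 = 54.2% → Lender A
Overall: MetroCredit 74/130 = 56.9%, Lender A 105/244 = 43.0% → MetroCredit
Lender A wins each loan-to-value group but MetroCredit wins overall — the comparison reverses. Lender A's loans skew toward LTV over 85%, which has a lower base rate.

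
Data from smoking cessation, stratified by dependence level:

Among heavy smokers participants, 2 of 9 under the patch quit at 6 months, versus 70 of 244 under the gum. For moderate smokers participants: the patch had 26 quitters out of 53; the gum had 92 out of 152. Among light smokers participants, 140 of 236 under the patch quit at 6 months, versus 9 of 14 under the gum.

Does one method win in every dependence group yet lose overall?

Heavy smokers: the patch 2/9 = 22.2%, the gum 70/244 = 28.7% → the gum
Moderate smokers: the patch 26/53 = 49.1%, the gum 92/152 = 60.5% → the gum
Light smokers: the patch 140/236 = 59.3%, the gum 9/14 = 64.3% → the gum
Overall: the patch 168/298 = 56.4%, the gum 171/410 = 41.7% → the patch
The gum wins each dependence group but the patch wins overall — the comparison reverses. The gum's participants skew toward heavy smokers, which has a lower base rate.

Yes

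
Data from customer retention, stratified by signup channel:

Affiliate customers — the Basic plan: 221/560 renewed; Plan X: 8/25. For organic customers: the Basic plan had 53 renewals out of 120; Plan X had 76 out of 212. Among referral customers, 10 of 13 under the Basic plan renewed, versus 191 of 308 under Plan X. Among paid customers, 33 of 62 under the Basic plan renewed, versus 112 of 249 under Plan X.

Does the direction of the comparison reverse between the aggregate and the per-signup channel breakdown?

Affiliate: the Basic plan 221/560 = 39.5%, Plan X 8/25 = 32.0% → the Basic plan
Organic: the Basic plan 53/120 = 44.2%, Plan X 76/212 = 35.8% → the Basic plan
Referral: the Basic plan 10/13 = 76.9%, Plan X 191/308 = 62.0% → the Basic plan
Paid: the Basic plan 33/62 = 53.2%, Plan X 112/249 = 45.0% → the Basic plan
Overall: the Basic plan 317/755 = 42.0%, Plan X 387/794 = 48.7% → Plan X
The Basic plan wins each signup group but Plan X wins overall — the comparison reverses. The Basic plan's customers skew toward affiliate, which has a lower base rate.

Yes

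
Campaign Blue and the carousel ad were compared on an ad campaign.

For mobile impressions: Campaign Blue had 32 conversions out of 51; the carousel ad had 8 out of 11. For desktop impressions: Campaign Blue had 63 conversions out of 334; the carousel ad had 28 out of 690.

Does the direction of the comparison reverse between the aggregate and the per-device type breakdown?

Mobile: Campaign Blue 32/51 = 62.7%, the carousel ad 8/11 = 72.7% → the carousel ad
Desktop: Campaign Blue 63/334 = 18.9%, the carousel ad 28/690 = 4.1% → Campaign Blue
Overall: Campaign Blue 95/385 = 24.7%, the carousel ad 36/701 = 5.1% → Campaign Blue
Neither sweeps: Campaign Blue wins 1 of 2 groups, the carousel ad wins 1. Campaign Blue wins overall but not every group — no Simpson reversal.

No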